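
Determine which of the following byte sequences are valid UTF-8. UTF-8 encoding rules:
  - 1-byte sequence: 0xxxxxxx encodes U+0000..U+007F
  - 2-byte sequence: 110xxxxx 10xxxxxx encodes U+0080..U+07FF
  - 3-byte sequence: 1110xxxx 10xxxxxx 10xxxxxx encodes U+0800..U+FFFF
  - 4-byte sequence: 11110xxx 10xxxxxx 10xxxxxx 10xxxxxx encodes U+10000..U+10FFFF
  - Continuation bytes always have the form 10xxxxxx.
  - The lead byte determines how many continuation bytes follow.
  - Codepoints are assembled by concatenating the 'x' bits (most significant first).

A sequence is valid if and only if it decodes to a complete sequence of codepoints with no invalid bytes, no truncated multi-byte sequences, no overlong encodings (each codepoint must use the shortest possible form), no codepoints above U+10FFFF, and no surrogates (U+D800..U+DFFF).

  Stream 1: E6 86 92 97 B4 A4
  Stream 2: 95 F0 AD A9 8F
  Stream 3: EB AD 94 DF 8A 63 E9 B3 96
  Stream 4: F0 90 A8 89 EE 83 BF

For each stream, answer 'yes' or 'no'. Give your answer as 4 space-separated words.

Answer: no no yes yes

Derivation:
Stream 1: error at byte offset 3. INVALID
Stream 2: error at byte offset 0. INVALID
Stream 3: decodes cleanly. VALID
Stream 4: decodes cleanly. VALID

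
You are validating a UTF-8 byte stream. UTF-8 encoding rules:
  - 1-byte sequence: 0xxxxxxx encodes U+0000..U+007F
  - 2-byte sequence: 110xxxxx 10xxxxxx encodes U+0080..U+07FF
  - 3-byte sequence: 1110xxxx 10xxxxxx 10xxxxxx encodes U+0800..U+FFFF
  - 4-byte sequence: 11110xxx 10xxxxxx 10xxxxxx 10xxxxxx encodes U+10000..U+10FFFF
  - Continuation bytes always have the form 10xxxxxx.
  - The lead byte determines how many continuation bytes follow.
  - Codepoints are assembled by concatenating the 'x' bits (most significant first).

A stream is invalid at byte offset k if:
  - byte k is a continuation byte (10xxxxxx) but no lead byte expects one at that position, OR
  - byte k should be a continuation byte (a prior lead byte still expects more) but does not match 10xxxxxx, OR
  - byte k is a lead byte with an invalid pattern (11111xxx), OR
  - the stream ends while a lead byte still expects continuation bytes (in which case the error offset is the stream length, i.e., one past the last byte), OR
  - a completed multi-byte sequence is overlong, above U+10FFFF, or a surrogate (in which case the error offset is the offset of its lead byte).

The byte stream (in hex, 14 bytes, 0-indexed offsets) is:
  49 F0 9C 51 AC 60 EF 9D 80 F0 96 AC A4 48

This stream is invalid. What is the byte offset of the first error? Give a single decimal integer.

Answer: 3

Derivation:
Byte[0]=49: 1-byte ASCII. cp=U+0049
Byte[1]=F0: 4-byte lead, need 3 cont bytes. acc=0x0
Byte[2]=9C: continuation. acc=(acc<<6)|0x1C=0x1C
Byte[3]=51: expected 10xxxxxx continuation. INVALID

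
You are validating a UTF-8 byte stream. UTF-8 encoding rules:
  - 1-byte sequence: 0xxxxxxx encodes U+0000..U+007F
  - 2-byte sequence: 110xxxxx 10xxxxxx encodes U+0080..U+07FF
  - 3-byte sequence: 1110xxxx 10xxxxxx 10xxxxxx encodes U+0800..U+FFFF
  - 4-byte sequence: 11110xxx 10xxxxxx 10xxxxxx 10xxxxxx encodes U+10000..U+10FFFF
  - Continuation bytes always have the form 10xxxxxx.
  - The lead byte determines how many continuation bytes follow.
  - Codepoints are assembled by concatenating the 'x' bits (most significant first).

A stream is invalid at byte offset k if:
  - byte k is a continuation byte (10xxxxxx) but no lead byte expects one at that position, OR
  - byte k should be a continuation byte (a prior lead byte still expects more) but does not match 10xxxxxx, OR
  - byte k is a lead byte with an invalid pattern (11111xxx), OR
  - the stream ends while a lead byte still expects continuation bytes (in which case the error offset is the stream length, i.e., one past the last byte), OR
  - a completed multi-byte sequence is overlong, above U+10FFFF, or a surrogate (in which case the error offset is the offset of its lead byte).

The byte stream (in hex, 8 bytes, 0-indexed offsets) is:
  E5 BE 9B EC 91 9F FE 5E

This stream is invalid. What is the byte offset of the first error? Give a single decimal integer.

Answer: 6

Derivation:
Byte[0]=E5: 3-byte lead, need 2 cont bytes. acc=0x5
Byte[1]=BE: continuation. acc=(acc<<6)|0x3E=0x17E
Byte[2]=9B: continuation. acc=(acc<<6)|0x1B=0x5F9B
Completed: cp=U+5F9B (starts at byte 0)
Byte[3]=EC: 3-byte lead, need 2 cont bytes. acc=0xC
Byte[4]=91: continuation. acc=(acc<<6)|0x11=0x311
Byte[5]=9F: continuation. acc=(acc<<6)|0x1F=0xC45F
Completed: cp=U+C45F (starts at byte 3)
Byte[6]=FE: INVALID lead byte (not 0xxx/110x/1110/11110)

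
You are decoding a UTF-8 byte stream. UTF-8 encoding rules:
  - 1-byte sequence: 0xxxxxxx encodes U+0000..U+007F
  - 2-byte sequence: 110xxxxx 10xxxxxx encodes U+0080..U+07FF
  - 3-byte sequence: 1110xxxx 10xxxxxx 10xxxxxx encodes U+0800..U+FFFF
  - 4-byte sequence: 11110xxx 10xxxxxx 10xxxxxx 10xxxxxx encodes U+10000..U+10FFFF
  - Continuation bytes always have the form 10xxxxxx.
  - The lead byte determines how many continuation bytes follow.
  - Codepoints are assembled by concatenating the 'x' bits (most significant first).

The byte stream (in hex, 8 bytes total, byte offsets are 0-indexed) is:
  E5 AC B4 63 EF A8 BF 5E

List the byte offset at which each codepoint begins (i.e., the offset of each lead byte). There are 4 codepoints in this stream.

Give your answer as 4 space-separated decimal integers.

Byte[0]=E5: 3-byte lead, need 2 cont bytes. acc=0x5
Byte[1]=AC: continuation. acc=(acc<<6)|0x2C=0x16C
Byte[2]=B4: continuation. acc=(acc<<6)|0x34=0x5B34
Completed: cp=U+5B34 (starts at byte 0)
Byte[3]=63: 1-byte ASCII. cp=U+0063
Byte[4]=EF: 3-byte lead, need 2 cont bytes. acc=0xF
Byte[5]=A8: continuation. acc=(acc<<6)|0x28=0x3E8
Byte[6]=BF: continuation. acc=(acc<<6)|0x3F=0xFA3F
Completed: cp=U+FA3F (starts at byte 4)
Byte[7]=5E: 1-byte ASCII. cp=U+005E

Answer: 0 3 4 7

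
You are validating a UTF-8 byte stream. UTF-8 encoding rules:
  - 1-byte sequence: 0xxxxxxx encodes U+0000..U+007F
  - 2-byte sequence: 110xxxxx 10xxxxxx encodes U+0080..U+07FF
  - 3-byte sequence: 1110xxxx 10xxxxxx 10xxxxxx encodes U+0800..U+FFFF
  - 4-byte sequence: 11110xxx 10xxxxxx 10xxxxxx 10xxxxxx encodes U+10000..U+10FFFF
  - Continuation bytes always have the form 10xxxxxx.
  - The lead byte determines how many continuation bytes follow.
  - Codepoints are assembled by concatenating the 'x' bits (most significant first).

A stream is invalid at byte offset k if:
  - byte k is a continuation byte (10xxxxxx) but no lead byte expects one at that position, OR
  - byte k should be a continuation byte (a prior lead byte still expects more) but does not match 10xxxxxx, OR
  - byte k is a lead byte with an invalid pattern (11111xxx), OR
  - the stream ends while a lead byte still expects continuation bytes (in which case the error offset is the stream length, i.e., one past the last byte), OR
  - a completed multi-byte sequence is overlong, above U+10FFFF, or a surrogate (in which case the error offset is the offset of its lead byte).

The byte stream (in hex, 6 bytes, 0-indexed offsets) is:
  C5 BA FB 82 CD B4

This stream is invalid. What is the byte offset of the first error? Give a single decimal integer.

Byte[0]=C5: 2-byte lead, need 1 cont bytes. acc=0x5
Byte[1]=BA: continuation. acc=(acc<<6)|0x3A=0x17A
Completed: cp=U+017A (starts at byte 0)
Byte[2]=FB: INVALID lead byte (not 0xxx/110x/1110/11110)

Answer: 2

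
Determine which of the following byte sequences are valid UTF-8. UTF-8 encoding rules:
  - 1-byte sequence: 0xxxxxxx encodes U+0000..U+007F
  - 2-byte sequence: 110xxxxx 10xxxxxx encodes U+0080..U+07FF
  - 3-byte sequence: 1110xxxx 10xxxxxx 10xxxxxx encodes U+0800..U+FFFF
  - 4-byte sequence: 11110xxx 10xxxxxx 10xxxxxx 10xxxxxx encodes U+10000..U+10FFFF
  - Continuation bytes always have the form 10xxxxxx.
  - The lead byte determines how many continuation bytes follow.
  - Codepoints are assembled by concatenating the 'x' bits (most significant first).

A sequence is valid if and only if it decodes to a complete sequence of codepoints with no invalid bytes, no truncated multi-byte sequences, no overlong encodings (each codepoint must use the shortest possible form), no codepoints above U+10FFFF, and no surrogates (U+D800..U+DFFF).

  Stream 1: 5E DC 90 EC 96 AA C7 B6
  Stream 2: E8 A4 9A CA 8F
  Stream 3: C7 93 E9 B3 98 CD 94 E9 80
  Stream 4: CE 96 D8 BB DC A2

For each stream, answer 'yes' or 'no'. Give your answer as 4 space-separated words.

Stream 1: decodes cleanly. VALID
Stream 2: decodes cleanly. VALID
Stream 3: error at byte offset 9. INVALID
Stream 4: decodes cleanly. VALID

Answer: yes yes no yes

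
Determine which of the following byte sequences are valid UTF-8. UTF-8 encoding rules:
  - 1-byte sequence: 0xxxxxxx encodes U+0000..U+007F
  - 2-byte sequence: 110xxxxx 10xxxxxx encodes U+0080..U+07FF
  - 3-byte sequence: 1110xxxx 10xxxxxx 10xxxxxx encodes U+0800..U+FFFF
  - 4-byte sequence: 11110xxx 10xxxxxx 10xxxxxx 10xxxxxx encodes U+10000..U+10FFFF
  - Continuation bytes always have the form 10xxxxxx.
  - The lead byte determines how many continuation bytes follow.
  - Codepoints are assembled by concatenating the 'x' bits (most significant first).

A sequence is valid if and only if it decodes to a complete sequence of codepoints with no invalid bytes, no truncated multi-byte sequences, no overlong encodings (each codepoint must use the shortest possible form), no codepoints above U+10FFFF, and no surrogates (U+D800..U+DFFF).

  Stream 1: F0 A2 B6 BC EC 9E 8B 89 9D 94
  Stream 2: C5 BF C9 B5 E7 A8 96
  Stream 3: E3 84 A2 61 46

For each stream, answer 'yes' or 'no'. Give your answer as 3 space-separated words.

Stream 1: error at byte offset 7. INVALID
Stream 2: decodes cleanly. VALID
Stream 3: decodes cleanly. VALID

Answer: no yes yes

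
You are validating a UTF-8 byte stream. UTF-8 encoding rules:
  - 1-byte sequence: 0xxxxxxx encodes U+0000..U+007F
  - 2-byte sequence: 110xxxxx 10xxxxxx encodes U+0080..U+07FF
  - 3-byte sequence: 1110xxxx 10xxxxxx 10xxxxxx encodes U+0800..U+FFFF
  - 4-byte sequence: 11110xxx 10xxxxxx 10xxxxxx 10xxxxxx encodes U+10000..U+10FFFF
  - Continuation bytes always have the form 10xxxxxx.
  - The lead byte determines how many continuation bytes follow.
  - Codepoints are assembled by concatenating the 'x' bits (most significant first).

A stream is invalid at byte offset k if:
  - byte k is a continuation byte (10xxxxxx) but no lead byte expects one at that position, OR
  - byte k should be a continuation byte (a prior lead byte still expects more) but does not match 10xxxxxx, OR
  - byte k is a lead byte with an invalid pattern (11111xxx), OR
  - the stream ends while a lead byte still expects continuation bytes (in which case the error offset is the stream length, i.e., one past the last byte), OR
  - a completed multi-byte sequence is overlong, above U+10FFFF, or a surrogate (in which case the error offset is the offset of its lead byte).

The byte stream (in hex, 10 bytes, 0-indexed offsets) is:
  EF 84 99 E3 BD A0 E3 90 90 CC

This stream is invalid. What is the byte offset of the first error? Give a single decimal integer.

Byte[0]=EF: 3-byte lead, need 2 cont bytes. acc=0xF
Byte[1]=84: continuation. acc=(acc<<6)|0x04=0x3C4
Byte[2]=99: continuation. acc=(acc<<6)|0x19=0xF119
Completed: cp=U+F119 (starts at byte 0)
Byte[3]=E3: 3-byte lead, need 2 cont bytes. acc=0x3
Byte[4]=BD: continuation. acc=(acc<<6)|0x3D=0xFD
Byte[5]=A0: continuation. acc=(acc<<6)|0x20=0x3F60
Completed: cp=U+3F60 (starts at byte 3)
Byte[6]=E3: 3-byte lead, need 2 cont bytes. acc=0x3
Byte[7]=90: continuation. acc=(acc<<6)|0x10=0xD0
Byte[8]=90: continuation. acc=(acc<<6)|0x10=0x3410
Completed: cp=U+3410 (starts at byte 6)
Byte[9]=CC: 2-byte lead, need 1 cont bytes. acc=0xC
Byte[10]: stream ended, expected continuation. INVALID

Answer: 10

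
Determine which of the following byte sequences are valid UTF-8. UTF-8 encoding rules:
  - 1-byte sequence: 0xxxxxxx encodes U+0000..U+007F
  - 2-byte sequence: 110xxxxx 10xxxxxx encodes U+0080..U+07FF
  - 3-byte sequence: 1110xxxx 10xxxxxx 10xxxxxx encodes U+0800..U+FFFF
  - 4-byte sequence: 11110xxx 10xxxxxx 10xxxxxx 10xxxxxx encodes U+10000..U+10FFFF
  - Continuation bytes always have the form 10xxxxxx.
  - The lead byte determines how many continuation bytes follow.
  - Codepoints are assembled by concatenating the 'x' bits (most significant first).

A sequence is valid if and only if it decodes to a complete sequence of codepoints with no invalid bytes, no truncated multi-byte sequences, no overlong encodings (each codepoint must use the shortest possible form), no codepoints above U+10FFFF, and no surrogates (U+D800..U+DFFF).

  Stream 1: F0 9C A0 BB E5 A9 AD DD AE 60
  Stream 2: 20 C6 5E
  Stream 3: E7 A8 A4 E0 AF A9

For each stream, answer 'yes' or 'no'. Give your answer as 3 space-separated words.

Answer: yes no yes

Derivation:
Stream 1: decodes cleanly. VALID
Stream 2: error at byte offset 2. INVALID
Stream 3: decodes cleanly. VALID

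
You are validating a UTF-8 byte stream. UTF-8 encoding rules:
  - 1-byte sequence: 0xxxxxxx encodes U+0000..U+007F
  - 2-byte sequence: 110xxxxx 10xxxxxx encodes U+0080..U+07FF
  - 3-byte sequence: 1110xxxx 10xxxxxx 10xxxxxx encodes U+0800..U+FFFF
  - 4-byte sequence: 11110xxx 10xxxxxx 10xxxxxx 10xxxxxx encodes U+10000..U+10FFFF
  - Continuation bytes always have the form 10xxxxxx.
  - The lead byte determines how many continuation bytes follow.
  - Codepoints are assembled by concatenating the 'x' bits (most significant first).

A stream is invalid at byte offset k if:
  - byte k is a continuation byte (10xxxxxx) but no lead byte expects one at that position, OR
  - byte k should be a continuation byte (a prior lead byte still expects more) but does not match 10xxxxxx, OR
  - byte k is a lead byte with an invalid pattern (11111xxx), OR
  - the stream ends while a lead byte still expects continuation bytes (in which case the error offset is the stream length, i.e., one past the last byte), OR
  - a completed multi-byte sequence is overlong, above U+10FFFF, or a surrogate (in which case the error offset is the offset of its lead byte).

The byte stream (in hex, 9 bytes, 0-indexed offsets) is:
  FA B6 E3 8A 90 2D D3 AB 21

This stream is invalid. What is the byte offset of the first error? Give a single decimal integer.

Answer: 0

Derivation:
Byte[0]=FA: INVALID lead byte (not 0xxx/110x/1110/11110)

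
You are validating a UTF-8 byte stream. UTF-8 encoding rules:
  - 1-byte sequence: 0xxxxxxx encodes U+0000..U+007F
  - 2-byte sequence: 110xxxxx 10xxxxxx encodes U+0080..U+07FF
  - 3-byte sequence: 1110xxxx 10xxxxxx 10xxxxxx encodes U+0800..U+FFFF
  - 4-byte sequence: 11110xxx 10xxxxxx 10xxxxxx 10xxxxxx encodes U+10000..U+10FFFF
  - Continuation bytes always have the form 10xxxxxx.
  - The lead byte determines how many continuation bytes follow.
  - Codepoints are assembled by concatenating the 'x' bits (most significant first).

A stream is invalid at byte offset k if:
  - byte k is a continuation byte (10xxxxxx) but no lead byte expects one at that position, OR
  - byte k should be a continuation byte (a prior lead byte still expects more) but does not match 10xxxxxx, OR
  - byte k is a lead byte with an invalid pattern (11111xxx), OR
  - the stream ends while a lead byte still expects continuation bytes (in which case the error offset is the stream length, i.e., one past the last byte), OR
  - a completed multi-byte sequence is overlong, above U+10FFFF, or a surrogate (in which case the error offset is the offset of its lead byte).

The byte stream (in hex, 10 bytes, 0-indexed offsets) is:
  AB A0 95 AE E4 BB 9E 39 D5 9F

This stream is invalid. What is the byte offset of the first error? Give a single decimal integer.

Answer: 0

Derivation:
Byte[0]=AB: INVALID lead byte (not 0xxx/110x/1110/11110)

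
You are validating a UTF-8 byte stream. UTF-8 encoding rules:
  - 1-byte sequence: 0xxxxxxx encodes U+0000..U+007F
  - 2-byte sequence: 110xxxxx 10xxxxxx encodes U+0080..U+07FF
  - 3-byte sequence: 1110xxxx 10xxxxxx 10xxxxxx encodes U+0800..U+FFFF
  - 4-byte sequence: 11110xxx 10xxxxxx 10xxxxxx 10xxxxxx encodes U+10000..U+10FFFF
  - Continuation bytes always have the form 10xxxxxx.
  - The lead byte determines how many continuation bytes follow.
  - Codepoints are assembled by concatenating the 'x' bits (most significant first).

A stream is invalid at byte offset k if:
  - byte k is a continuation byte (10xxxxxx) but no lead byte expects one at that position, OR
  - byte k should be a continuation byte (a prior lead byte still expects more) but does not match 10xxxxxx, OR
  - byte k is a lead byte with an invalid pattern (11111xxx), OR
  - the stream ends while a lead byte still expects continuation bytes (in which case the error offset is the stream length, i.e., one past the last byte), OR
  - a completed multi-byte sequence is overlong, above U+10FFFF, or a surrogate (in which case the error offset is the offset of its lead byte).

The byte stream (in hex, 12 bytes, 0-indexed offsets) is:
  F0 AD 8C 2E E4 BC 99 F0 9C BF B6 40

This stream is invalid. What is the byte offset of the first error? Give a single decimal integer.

Byte[0]=F0: 4-byte lead, need 3 cont bytes. acc=0x0
Byte[1]=AD: continuation. acc=(acc<<6)|0x2D=0x2D
Byte[2]=8C: continuation. acc=(acc<<6)|0x0C=0xB4C
Byte[3]=2E: expected 10xxxxxx continuation. INVALID

Answer: 3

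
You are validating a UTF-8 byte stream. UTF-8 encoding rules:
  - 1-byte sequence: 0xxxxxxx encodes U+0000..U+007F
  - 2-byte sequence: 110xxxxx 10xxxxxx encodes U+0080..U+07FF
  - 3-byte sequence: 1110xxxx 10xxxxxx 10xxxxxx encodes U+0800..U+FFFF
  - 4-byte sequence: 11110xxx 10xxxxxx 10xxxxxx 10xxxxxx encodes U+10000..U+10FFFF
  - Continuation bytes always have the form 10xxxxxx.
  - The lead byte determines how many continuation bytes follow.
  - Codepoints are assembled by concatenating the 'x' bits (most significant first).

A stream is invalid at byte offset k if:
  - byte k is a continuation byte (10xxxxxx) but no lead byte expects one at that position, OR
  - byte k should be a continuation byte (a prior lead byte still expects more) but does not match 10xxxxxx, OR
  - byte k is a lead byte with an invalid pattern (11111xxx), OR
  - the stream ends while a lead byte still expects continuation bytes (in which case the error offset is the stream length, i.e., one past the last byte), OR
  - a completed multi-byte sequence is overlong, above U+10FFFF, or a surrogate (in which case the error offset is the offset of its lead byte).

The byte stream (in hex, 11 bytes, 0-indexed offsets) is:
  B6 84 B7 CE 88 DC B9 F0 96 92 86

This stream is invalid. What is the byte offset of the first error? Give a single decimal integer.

Byte[0]=B6: INVALID lead byte (not 0xxx/110x/1110/11110)

Answer: 0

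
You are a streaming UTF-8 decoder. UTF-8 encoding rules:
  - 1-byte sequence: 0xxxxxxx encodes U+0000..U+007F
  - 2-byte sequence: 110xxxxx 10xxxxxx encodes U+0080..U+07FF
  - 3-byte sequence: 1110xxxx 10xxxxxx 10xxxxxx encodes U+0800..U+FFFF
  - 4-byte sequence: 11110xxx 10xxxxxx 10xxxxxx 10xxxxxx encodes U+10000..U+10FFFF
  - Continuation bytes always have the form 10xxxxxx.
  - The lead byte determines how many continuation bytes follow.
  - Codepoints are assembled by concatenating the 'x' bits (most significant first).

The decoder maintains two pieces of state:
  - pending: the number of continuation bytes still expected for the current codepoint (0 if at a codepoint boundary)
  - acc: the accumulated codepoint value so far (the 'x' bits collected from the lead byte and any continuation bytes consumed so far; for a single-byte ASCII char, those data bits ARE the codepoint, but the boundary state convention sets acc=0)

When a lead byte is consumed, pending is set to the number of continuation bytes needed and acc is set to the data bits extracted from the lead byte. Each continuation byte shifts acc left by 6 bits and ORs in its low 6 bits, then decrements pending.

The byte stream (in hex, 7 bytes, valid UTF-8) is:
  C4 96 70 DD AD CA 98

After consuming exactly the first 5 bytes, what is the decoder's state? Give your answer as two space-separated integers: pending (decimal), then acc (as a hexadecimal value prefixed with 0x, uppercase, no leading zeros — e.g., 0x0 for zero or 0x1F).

Byte[0]=C4: 2-byte lead. pending=1, acc=0x4
Byte[1]=96: continuation. acc=(acc<<6)|0x16=0x116, pending=0
Byte[2]=70: 1-byte. pending=0, acc=0x0
Byte[3]=DD: 2-byte lead. pending=1, acc=0x1D
Byte[4]=AD: continuation. acc=(acc<<6)|0x2D=0x76D, pending=0

Answer: 0 0x76D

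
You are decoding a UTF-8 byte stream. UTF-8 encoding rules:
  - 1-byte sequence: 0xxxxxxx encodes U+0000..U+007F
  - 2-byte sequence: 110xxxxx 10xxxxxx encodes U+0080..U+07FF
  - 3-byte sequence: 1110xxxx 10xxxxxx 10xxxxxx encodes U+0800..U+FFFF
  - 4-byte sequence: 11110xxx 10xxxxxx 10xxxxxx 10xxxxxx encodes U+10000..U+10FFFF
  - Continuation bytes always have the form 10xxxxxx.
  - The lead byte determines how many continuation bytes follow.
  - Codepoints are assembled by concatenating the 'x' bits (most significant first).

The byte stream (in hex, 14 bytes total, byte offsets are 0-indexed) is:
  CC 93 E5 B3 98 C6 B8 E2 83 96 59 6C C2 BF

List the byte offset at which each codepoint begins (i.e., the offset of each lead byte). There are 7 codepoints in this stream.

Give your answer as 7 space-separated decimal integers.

Answer: 0 2 5 7 10 11 12

Derivation:
Byte[0]=CC: 2-byte lead, need 1 cont bytes. acc=0xC
Byte[1]=93: continuation. acc=(acc<<6)|0x13=0x313
Completed: cp=U+0313 (starts at byte 0)
Byte[2]=E5: 3-byte lead, need 2 cont bytes. acc=0x5
Byte[3]=B3: continuation. acc=(acc<<6)|0x33=0x173
Byte[4]=98: continuation. acc=(acc<<6)|0x18=0x5CD8
Completed: cp=U+5CD8 (starts at byte 2)
Byte[5]=C6: 2-byte lead, need 1 cont bytes. acc=0x6
Byte[6]=B8: continuation. acc=(acc<<6)|0x38=0x1B8
Completed: cp=U+01B8 (starts at byte 5)
Byte[7]=E2: 3-byte lead, need 2 cont bytes. acc=0x2
Byte[8]=83: continuation. acc=(acc<<6)|0x03=0x83
Byte[9]=96: continuation. acc=(acc<<6)|0x16=0x20D6
Completed: cp=U+20D6 (starts at byte 7)
Byte[10]=59: 1-byte ASCII. cp=U+0059
Byte[11]=6C: 1-byte ASCII. cp=U+006C
Byte[12]=C2: 2-byte lead, need 1 cont bytes. acc=0x2
Byte[13]=BF: continuation. acc=(acc<<6)|0x3F=0xBF
Completed: cp=U+00BF (starts at byte 12)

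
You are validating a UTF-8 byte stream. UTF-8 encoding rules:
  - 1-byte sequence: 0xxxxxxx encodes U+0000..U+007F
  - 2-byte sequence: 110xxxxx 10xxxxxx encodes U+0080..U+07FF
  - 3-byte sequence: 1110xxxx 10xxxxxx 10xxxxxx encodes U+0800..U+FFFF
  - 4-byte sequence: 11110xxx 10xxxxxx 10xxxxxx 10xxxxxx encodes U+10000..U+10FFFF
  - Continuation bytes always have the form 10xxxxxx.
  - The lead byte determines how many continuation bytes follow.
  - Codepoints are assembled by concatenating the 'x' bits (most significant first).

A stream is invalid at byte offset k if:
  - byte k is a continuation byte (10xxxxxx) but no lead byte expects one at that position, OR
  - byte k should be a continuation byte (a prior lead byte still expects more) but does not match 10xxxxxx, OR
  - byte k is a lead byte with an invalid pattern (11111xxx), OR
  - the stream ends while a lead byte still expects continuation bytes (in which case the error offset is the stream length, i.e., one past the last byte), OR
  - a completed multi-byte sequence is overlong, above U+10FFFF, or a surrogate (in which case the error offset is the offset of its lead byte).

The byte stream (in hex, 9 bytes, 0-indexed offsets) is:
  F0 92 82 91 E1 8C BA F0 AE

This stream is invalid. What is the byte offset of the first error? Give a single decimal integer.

Answer: 9

Derivation:
Byte[0]=F0: 4-byte lead, need 3 cont bytes. acc=0x0
Byte[1]=92: continuation. acc=(acc<<6)|0x12=0x12
Byte[2]=82: continuation. acc=(acc<<6)|0x02=0x482
Byte[3]=91: continuation. acc=(acc<<6)|0x11=0x12091
Completed: cp=U+12091 (starts at byte 0)
Byte[4]=E1: 3-byte lead, need 2 cont bytes. acc=0x1
Byte[5]=8C: continuation. acc=(acc<<6)|0x0C=0x4C
Byte[6]=BA: continuation. acc=(acc<<6)|0x3A=0x133A
Completed: cp=U+133A (starts at byte 4)
Byte[7]=F0: 4-byte lead, need 3 cont bytes. acc=0x0
Byte[8]=AE: continuation. acc=(acc<<6)|0x2E=0x2E
Byte[9]: stream ended, expected continuation. INVALID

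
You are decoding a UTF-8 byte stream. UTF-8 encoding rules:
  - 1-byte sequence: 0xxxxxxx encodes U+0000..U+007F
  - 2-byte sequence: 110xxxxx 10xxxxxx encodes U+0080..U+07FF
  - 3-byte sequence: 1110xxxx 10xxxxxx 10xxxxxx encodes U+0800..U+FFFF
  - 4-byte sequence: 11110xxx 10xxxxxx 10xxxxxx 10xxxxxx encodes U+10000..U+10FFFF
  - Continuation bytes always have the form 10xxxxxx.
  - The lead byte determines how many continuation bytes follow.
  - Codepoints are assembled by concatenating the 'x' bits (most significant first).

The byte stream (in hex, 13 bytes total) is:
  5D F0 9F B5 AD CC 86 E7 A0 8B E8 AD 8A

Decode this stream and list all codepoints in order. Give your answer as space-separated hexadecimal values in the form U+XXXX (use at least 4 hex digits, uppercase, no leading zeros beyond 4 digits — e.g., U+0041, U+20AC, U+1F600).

Byte[0]=5D: 1-byte ASCII. cp=U+005D
Byte[1]=F0: 4-byte lead, need 3 cont bytes. acc=0x0
Byte[2]=9F: continuation. acc=(acc<<6)|0x1F=0x1F
Byte[3]=B5: continuation. acc=(acc<<6)|0x35=0x7F5
Byte[4]=AD: continuation. acc=(acc<<6)|0x2D=0x1FD6D
Completed: cp=U+1FD6D (starts at byte 1)
Byte[5]=CC: 2-byte lead, need 1 cont bytes. acc=0xC
Byte[6]=86: continuation. acc=(acc<<6)|0x06=0x306
Completed: cp=U+0306 (starts at byte 5)
Byte[7]=E7: 3-byte lead, need 2 cont bytes. acc=0x7
Byte[8]=A0: continuation. acc=(acc<<6)|0x20=0x1E0
Byte[9]=8B: continuation. acc=(acc<<6)|0x0B=0x780B
Completed: cp=U+780B (starts at byte 7)
Byte[10]=E8: 3-byte lead, need 2 cont bytes. acc=0x8
Byte[11]=AD: continuation. acc=(acc<<6)|0x2D=0x22D
Byte[12]=8A: continuation. acc=(acc<<6)|0x0A=0x8B4A
Completed: cp=U+8B4A (starts at byte 10)

Answer: U+005D U+1FD6D U+0306 U+780B U+8B4A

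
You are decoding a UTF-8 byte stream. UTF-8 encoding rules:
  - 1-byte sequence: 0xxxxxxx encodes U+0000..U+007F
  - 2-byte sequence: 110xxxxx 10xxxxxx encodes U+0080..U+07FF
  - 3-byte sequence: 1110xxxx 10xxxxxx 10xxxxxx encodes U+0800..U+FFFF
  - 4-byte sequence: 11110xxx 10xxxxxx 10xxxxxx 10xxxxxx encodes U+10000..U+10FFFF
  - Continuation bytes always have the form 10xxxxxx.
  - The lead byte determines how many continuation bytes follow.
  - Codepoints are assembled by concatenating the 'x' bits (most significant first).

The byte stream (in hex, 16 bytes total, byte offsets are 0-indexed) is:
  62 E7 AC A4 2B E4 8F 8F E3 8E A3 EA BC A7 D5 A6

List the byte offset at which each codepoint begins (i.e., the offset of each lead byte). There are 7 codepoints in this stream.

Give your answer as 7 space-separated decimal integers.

Answer: 0 1 4 5 8 11 14

Derivation:
Byte[0]=62: 1-byte ASCII. cp=U+0062
Byte[1]=E7: 3-byte lead, need 2 cont bytes. acc=0x7
Byte[2]=AC: continuation. acc=(acc<<6)|0x2C=0x1EC
Byte[3]=A4: continuation. acc=(acc<<6)|0x24=0x7B24
Completed: cp=U+7B24 (starts at byte 1)
Byte[4]=2B: 1-byte ASCII. cp=U+002B
Byte[5]=E4: 3-byte lead, need 2 cont bytes. acc=0x4
Byte[6]=8F: continuation. acc=(acc<<6)|0x0F=0x10F
Byte[7]=8F: continuation. acc=(acc<<6)|0x0F=0x43CF
Completed: cp=U+43CF (starts at byte 5)
Byte[8]=E3: 3-byte lead, need 2 cont bytes. acc=0x3
Byte[9]=8E: continuation. acc=(acc<<6)|0x0E=0xCE
Byte[10]=A3: continuation. acc=(acc<<6)|0x23=0x33A3
Completed: cp=U+33A3 (starts at byte 8)
Byte[11]=EA: 3-byte lead, need 2 cont bytes. acc=0xA
Byte[12]=BC: continuation. acc=(acc<<6)|0x3C=0x2BC
Byte[13]=A7: continuation. acc=(acc<<6)|0x27=0xAF27
Completed: cp=U+AF27 (starts at byte 11)
Byte[14]=D5: 2-byte lead, need 1 cont bytes. acc=0x15
Byte[15]=A6: continuation. acc=(acc<<6)|0x26=0x566
Completed: cp=U+0566 (starts at byte 14)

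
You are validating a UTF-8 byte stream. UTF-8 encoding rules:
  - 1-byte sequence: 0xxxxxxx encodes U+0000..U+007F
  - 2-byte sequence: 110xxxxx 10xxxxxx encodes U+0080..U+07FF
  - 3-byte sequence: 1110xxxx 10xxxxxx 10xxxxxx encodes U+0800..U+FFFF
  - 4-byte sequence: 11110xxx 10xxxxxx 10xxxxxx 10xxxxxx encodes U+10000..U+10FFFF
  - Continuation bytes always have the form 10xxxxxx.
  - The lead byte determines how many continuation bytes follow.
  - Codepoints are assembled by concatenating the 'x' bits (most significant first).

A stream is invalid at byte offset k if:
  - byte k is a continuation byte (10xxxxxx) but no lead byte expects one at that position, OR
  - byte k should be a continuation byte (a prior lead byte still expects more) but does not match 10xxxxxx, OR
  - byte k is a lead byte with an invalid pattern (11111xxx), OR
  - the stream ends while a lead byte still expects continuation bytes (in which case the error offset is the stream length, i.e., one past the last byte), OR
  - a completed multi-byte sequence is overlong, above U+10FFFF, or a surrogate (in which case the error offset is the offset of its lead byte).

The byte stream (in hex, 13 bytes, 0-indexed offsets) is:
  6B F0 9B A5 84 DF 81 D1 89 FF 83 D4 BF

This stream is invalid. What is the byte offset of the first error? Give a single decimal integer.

Answer: 9

Derivation:
Byte[0]=6B: 1-byte ASCII. cp=U+006B
Byte[1]=F0: 4-byte lead, need 3 cont bytes. acc=0x0
Byte[2]=9B: continuation. acc=(acc<<6)|0x1B=0x1B
Byte[3]=A5: continuation. acc=(acc<<6)|0x25=0x6E5
Byte[4]=84: continuation. acc=(acc<<6)|0x04=0x1B944
Completed: cp=U+1B944 (starts at byte 1)
Byte[5]=DF: 2-byte lead, need 1 cont bytes. acc=0x1F
Byte[6]=81: continuation. acc=(acc<<6)|0x01=0x7C1
Completed: cp=U+07C1 (starts at byte 5)
Byte[7]=D1: 2-byte lead, need 1 cont bytes. acc=0x11
Byte[8]=89: continuation. acc=(acc<<6)|0x09=0x449
Completed: cp=U+0449 (starts at byte 7)
Byte[9]=FF: INVALID lead byte (not 0xxx/110x/1110/11110)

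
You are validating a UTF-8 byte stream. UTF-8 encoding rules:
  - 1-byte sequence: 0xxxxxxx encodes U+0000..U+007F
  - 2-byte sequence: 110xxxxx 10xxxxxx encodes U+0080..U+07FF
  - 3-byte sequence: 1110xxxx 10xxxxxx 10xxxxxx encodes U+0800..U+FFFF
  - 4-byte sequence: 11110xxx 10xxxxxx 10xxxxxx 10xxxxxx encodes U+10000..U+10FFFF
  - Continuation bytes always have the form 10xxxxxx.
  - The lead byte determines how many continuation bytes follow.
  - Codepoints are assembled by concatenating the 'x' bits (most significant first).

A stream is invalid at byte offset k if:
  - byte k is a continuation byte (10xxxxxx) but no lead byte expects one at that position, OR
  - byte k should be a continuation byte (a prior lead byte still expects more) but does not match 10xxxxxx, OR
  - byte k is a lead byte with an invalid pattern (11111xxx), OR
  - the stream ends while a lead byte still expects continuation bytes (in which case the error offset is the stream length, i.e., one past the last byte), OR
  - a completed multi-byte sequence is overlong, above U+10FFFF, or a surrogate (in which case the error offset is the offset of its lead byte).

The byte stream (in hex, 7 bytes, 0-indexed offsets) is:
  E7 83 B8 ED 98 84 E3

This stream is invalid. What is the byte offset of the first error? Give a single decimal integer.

Answer: 7

Derivation:
Byte[0]=E7: 3-byte lead, need 2 cont bytes. acc=0x7
Byte[1]=83: continuation. acc=(acc<<6)|0x03=0x1C3
Byte[2]=B8: continuation. acc=(acc<<6)|0x38=0x70F8
Completed: cp=U+70F8 (starts at byte 0)
Byte[3]=ED: 3-byte lead, need 2 cont bytes. acc=0xD
Byte[4]=98: continuation. acc=(acc<<6)|0x18=0x358
Byte[5]=84: continuation. acc=(acc<<6)|0x04=0xD604
Completed: cp=U+D604 (starts at byte 3)
Byte[6]=E3: 3-byte lead, need 2 cont bytes. acc=0x3
Byte[7]: stream ended, expected continuation. INVALID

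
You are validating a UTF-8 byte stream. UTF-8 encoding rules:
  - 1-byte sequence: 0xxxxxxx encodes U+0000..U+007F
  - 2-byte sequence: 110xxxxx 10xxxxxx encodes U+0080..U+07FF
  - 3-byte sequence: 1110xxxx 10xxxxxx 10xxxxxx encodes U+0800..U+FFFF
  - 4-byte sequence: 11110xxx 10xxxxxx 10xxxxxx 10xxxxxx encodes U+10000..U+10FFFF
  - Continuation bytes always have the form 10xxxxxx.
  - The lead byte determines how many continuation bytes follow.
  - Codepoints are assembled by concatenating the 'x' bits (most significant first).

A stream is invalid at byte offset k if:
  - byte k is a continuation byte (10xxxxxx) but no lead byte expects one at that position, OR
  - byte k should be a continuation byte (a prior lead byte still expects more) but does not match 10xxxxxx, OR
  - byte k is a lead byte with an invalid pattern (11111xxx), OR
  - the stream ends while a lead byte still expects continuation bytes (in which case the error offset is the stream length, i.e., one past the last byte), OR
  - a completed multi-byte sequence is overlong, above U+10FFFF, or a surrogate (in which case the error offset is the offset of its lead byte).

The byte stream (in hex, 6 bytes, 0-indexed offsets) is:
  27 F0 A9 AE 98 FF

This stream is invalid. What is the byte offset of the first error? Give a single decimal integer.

Answer: 5

Derivation:
Byte[0]=27: 1-byte ASCII. cp=U+0027
Byte[1]=F0: 4-byte lead, need 3 cont bytes. acc=0x0
Byte[2]=A9: continuation. acc=(acc<<6)|0x29=0x29
Byte[3]=AE: continuation. acc=(acc<<6)|0x2E=0xA6E
Byte[4]=98: continuation. acc=(acc<<6)|0x18=0x29B98
Completed: cp=U+29B98 (starts at byte 1)
Byte[5]=FF: INVALID lead byte (not 0xxx/110x/1110/11110)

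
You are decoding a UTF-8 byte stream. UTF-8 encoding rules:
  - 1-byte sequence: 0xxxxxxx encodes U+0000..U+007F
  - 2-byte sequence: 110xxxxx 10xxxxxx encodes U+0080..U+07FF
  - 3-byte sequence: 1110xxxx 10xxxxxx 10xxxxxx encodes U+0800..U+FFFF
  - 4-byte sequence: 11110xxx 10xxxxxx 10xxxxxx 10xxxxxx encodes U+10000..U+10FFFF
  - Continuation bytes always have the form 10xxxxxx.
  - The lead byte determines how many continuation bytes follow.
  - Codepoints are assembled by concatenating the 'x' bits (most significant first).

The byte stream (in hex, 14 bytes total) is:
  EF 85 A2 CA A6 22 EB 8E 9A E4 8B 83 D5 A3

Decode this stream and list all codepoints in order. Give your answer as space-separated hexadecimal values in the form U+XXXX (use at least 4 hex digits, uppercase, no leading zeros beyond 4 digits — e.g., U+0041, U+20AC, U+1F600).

Answer: U+F162 U+02A6 U+0022 U+B39A U+42C3 U+0563

Derivation:
Byte[0]=EF: 3-byte lead, need 2 cont bytes. acc=0xF
Byte[1]=85: continuation. acc=(acc<<6)|0x05=0x3C5
Byte[2]=A2: continuation. acc=(acc<<6)|0x22=0xF162
Completed: cp=U+F162 (starts at byte 0)
Byte[3]=CA: 2-byte lead, need 1 cont bytes. acc=0xA
Byte[4]=A6: continuation. acc=(acc<<6)|0x26=0x2A6
Completed: cp=U+02A6 (starts at byte 3)
Byte[5]=22: 1-byte ASCII. cp=U+0022
Byte[6]=EB: 3-byte lead, need 2 cont bytes. acc=0xB
Byte[7]=8E: continuation. acc=(acc<<6)|0x0E=0x2CE
Byte[8]=9A: continuation. acc=(acc<<6)|0x1A=0xB39A
Completed: cp=U+B39A (starts at byte 6)
Byte[9]=E4: 3-byte lead, need 2 cont bytes. acc=0x4
Byte[10]=8B: continuation. acc=(acc<<6)|0x0B=0x10B
Byte[11]=83: continuation. acc=(acc<<6)|0x03=0x42C3
Completed: cp=U+42C3 (starts at byte 9)
Byte[12]=D5: 2-byte lead, need 1 cont bytes. acc=0x15
Byte[13]=A3: continuation. acc=(acc<<6)|0x23=0x563
Completed: cp=U+0563 (starts at byte 12)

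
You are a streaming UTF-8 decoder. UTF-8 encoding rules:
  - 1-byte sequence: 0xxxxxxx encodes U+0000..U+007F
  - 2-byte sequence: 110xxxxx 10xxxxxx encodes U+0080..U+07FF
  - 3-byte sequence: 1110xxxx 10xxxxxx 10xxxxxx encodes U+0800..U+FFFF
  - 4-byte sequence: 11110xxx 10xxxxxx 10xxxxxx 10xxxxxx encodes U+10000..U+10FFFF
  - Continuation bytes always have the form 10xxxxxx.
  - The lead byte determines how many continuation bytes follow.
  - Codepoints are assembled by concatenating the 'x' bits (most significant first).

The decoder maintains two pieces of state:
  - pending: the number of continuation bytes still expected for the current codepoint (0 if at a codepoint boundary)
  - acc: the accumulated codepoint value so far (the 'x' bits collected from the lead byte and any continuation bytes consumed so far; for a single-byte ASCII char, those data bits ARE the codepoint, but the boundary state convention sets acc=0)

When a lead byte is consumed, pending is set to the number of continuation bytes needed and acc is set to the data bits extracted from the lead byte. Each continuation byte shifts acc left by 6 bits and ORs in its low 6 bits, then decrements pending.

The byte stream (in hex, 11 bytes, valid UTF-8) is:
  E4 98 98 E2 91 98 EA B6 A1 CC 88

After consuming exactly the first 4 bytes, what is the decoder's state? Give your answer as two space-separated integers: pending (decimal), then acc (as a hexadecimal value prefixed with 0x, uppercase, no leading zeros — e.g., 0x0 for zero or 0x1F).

Byte[0]=E4: 3-byte lead. pending=2, acc=0x4
Byte[1]=98: continuation. acc=(acc<<6)|0x18=0x118, pending=1
Byte[2]=98: continuation. acc=(acc<<6)|0x18=0x4618, pending=0
Byte[3]=E2: 3-byte lead. pending=2, acc=0x2

Answer: 2 0x2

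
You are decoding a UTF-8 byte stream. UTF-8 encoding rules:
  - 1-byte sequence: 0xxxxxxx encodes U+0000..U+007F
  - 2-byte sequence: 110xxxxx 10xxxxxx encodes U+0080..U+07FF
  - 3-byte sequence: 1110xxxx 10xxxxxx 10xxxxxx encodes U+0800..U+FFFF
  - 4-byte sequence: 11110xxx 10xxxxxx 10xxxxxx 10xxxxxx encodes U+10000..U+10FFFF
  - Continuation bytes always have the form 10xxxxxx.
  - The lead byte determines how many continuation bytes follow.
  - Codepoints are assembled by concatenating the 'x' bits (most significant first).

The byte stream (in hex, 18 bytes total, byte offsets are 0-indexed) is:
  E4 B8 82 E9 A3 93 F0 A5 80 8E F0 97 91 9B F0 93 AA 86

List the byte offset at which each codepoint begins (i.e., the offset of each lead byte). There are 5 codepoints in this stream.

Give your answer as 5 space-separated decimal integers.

Answer: 0 3 6 10 14

Derivation:
Byte[0]=E4: 3-byte lead, need 2 cont bytes. acc=0x4
Byte[1]=B8: continuation. acc=(acc<<6)|0x38=0x138
Byte[2]=82: continuation. acc=(acc<<6)|0x02=0x4E02
Completed: cp=U+4E02 (starts at byte 0)
Byte[3]=E9: 3-byte lead, need 2 cont bytes. acc=0x9
Byte[4]=A3: continuation. acc=(acc<<6)|0x23=0x263
Byte[5]=93: continuation. acc=(acc<<6)|0x13=0x98D3
Completed: cp=U+98D3 (starts at byte 3)
Byte[6]=F0: 4-byte lead, need 3 cont bytes. acc=0x0
Byte[7]=A5: continuation. acc=(acc<<6)|0x25=0x25
Byte[8]=80: continuation. acc=(acc<<6)|0x00=0x940
Byte[9]=8E: continuation. acc=(acc<<6)|0x0E=0x2500E
Completed: cp=U+2500E (starts at byte 6)
Byte[10]=F0: 4-byte lead, need 3 cont bytes. acc=0x0
Byte[11]=97: continuation. acc=(acc<<6)|0x17=0x17
Byte[12]=91: continuation. acc=(acc<<6)|0x11=0x5D1
Byte[13]=9B: continuation. acc=(acc<<6)|0x1B=0x1745B
Completed: cp=U+1745B (starts at byte 10)
Byte[14]=F0: 4-byte lead, need 3 cont bytes. acc=0x0
Byte[15]=93: continuation. acc=(acc<<6)|0x13=0x13
Byte[16]=AA: continuation. acc=(acc<<6)|0x2A=0x4EA
Byte[17]=86: continuation. acc=(acc<<6)|0x06=0x13A86
Completed: cp=U+13A86 (starts at byte 14)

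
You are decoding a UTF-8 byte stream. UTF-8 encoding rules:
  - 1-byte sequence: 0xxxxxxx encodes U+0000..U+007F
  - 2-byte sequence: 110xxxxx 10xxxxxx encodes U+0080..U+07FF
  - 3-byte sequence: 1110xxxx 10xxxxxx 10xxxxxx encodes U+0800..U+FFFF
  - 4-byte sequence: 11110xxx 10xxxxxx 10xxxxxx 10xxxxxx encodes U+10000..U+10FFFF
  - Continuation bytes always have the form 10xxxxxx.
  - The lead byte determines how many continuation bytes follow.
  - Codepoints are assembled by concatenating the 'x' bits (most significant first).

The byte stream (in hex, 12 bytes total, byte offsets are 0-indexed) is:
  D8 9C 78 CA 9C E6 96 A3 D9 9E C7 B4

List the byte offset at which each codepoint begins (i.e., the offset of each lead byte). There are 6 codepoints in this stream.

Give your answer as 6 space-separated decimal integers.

Answer: 0 2 3 5 8 10

Derivation:
Byte[0]=D8: 2-byte lead, need 1 cont bytes. acc=0x18
Byte[1]=9C: continuation. acc=(acc<<6)|0x1C=0x61C
Completed: cp=U+061C (starts at byte 0)
Byte[2]=78: 1-byte ASCII. cp=U+0078
Byte[3]=CA: 2-byte lead, need 1 cont bytes. acc=0xA
Byte[4]=9C: continuation. acc=(acc<<6)|0x1C=0x29C
Completed: cp=U+029C (starts at byte 3)
Byte[5]=E6: 3-byte lead, need 2 cont bytes. acc=0x6
Byte[6]=96: continuation. acc=(acc<<6)|0x16=0x196
Byte[7]=A3: continuation. acc=(acc<<6)|0x23=0x65A3
Completed: cp=U+65A3 (starts at byte 5)
Byte[8]=D9: 2-byte lead, need 1 cont bytes. acc=0x19
Byte[9]=9E: continuation. acc=(acc<<6)|0x1E=0x65E
Completed: cp=U+065E (starts at byte 8)
Byte[10]=C7: 2-byte lead, need 1 cont bytes. acc=0x7
Byte[11]=B4: continuation. acc=(acc<<6)|0x34=0x1F4
Completed: cp=U+01F4 (starts at byte 10)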